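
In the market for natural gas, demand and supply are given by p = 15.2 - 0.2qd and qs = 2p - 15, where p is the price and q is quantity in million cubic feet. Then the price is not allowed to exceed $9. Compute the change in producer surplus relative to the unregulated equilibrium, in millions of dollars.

-28

Rearranging demand gives qd = 76 - 5p. Setting quantity demanded equal to quantity supplied, 76 - 5p = 2p - 15, gives p* = 13 and q* = 11.
Since 9 < 13, the ceiling is binding.
At p = 9: qd = 76 - 5·9 = 31 and qs = 2·9 - 15 = 3.
Producer surplus without the control is ½ · (13 - 7.5) · 11 = 30.25.
With the ceiling, producers sell 3 units at 9, so PS = ½ · (9 - 7.5) · 3 = 2.25.
Change in producer surplus = 2.25 - 30.25 = -28.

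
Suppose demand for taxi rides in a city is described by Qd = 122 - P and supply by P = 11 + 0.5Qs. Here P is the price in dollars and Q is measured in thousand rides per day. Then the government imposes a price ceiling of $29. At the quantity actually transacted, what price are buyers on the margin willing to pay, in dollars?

Rearranging supply gives Qs = 2P - 22. Without the control the market clears where 122 - P = 2P - 22, i.e. P* = 48 and Q* = 74.
The ceiling of 29 is below the equilibrium price 48, so it binds.
At P = 29: Qd = 122 - 29 = 93 and Qs = 2·29 - 22 = 36.
Only 36 units reach the market. On the demand curve, the marginal buyer's willingness to pay at Q = 36 is (122 - 36) = 86.

86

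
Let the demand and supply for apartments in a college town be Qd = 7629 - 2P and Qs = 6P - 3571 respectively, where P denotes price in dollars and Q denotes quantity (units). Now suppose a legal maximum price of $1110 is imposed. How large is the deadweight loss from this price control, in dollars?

Equilibrium: 7629 - 2P = 6P - 3571, so 11200 = 8P and P* = 1400, Q* = 4829.
Since 1110 < 1400, the ceiling is binding.
At P = 1110: Qd = 7629 - 2·1110 = 5409 and Qs = 6·1110 - 3571 = 3089.
Quantity traded falls to 3089. At Q = 3089 the demand price is (7629 - 3089)/2 = 2270 and the supply price is (3571 + 3089)/6 = 1110.
Deadweight loss = ½ · (2270 - 1110) · (4829 - 3089) = ½ · 1160 · 1740 = 1009200.

1009200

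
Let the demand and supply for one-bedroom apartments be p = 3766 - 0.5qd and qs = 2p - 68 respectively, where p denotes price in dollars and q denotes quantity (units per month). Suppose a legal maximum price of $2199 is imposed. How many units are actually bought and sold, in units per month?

3732

Rearranging demand gives qd = 7532 - 2p. Setting quantity demanded equal to quantity supplied, 7532 - 2p = 2p - 68, gives p* = 1900 and q* = 3732.
The ceiling of 2199 is above the equilibrium price 1900, so it is not binding; the market clears at p* = 1900, q* = 3732.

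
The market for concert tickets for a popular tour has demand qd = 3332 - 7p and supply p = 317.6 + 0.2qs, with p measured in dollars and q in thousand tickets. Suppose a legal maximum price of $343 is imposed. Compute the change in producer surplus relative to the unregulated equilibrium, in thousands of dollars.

-19731.5

Rearranging supply gives qs = 5p - 1588. Equilibrium: 3332 - 7p = 5p - 1588, so 4920 = 12p and p* = 410, q* = 462.
The ceiling of 343 is below the equilibrium price 410, so it binds.
At p = 343: qd = 3332 - 7·343 = 931 and qs = 5·343 - 1588 = 127.
Producer surplus without the control is ½ · (410 - 317.6) · 462 = 21344.4.
With the ceiling, producers sell 127 units at 343, so PS = ½ · (343 - 317.6) · 127 = 1612.9.
Change in producer surplus = 1612.9 - 21344.4 = -19731.5.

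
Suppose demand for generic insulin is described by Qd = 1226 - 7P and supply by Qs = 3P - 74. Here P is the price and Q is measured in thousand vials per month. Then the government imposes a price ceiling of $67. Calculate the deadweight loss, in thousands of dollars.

8505

In a free market, 1226 - 7P = 3P - 74 gives the equilibrium P* = 130, Q* = 316.
Because the ceiling (67) lies below the market-clearing price, it is binding.
At P = 67: Qd = 1226 - 7·67 = 757 and Qs = 3·67 - 74 = 127.
Quantity traded falls to 127. At Q = 127 the demand price is (1226 - 127)/7 = 157 and the supply price is (74 + 127)/3 = 67.
Deadweight loss = ½ · (157 - 67) · (316 - 127) = ½ · 90 · 189 = 8505.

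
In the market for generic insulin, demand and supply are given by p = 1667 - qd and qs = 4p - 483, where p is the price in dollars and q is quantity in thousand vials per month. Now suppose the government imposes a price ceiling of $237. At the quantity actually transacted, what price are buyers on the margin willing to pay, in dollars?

1202

Rearranging demand gives qd = 1667 - p. Setting quantity demanded equal to quantity supplied, 1667 - p = 4p - 483, gives p* = 430 and q* = 1237.
Because the ceiling (237) lies below the market-clearing price, it is binding.
At p = 237: qd = 1667 - 237 = 1430 and qs = 4·237 - 483 = 465.
Only 465 units reach the market. On the demand curve, the marginal buyer's willingness to pay at q = 465 is (1667 - 465) = 1202.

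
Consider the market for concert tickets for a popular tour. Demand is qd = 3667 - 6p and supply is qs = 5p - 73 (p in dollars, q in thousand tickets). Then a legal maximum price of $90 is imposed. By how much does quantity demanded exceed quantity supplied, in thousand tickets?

Without the control the market clears where 3667 - 6p = 5p - 73, i.e. p* = 340 and q* = 1627.
Since 90 < 340, the ceiling is binding.
At p = 90: qd = 3667 - 6·90 = 3127 and qs = 5·90 - 73 = 377.
Shortage = qd - qs = 3127 - 377 = 2750.

2750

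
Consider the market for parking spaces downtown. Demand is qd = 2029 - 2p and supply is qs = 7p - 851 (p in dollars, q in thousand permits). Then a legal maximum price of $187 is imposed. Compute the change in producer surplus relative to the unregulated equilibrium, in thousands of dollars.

In a free market, 2029 - 2p = 7p - 851 gives the equilibrium p* = 320, q* = 1389.
Since 187 < 320, the ceiling is binding.
At p = 187: qd = 2029 - 2·187 = 1655 and qs = 7·187 - 851 = 458.
Producer surplus without the control is ½ · (320 - 851/7) · 1389 = 1929321/14.
With the ceiling, producers sell 458 units at 187, so PS = ½ · (187 - 851/7) · 458 = 104882/7.
Change in producer surplus = 104882/7 - 1929321/14 = -122825.5.

-122825.5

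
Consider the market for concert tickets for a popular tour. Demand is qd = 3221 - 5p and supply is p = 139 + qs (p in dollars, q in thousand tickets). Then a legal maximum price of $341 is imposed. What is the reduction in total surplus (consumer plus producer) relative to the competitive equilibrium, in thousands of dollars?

Rearranging supply gives qs = p - 139. In a free market, 3221 - 5p = p - 139 gives the equilibrium p* = 560, q* = 421.
The ceiling of 341 is below the equilibrium price 560, so it binds.
At p = 341: qd = 3221 - 5·341 = 1516 and qs = 341 - 139 = 202.
Quantity traded falls to 202. At q = 202 the demand price is (3221 - 202)/5 = 603.8 and the supply price is 139 + 202 = 341.
Deadweight loss = ½ · (603.8 - 341) · (421 - 202) = ½ · 262.8 · 219 = 28776.6.

28776.6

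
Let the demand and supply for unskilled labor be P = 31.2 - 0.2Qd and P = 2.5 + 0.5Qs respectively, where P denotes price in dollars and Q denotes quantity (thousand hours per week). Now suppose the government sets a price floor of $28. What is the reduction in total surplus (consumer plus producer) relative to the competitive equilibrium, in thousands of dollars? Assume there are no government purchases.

Rearranging demand gives Qd = 156 - 5P; rearranging supply gives Qs = 2P - 5. Setting quantity demanded equal to quantity supplied, 156 - 5P = 2P - 5, gives P* = 23 and Q* = 41.
Because the floor (28) lies above the market-clearing price, it is binding.
At P = 28: Qd = 156 - 5·28 = 16 and Qs = 2·28 - 5 = 51.
Quantity traded falls to 16. At Q = 16 the demand price is (156 - 16)/5 = 28 and the supply price is (5 + 16)/2 = 10.5.
Deadweight loss = ½ · (28 - 10.5) · (41 - 16) = ½ · 17.5 · 25 = 218.75.

218.75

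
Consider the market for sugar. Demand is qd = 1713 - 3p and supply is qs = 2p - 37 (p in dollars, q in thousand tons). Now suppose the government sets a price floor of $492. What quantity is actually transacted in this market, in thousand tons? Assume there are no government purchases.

237

In a free market, 1713 - 3p = 2p - 37 gives the equilibrium p* = 350, q* = 663.
The floor of 492 is above the equilibrium price 350, so it binds.
At p = 492: qd = 1713 - 3·492 = 237 and qs = 2·492 - 37 = 947.
The quantity actually transacted is the short side, demand: 237.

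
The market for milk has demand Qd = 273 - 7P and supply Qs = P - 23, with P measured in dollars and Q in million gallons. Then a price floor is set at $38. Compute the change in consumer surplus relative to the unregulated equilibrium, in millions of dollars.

-10.5

Setting quantity demanded equal to quantity supplied, 273 - 7P = P - 23, gives P* = 37 and Q* = 14.
Because the floor (38) lies above the market-clearing price, it is binding.
At P = 38: Qd = 273 - 7·38 = 7 and Qs = 38 - 23 = 15.
Consumer surplus without the control is ½ · (39 - 37) · 14 = 14.
With the floor, consumers buy 7 units at 38, so CS = ½ · (39 - 38) · 7 = 3.5.
Change in consumer surplus = 3.5 - 14 = -10.5.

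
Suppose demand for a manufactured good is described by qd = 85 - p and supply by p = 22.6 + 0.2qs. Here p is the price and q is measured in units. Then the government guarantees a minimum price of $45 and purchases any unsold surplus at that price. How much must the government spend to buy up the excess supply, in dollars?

Rearranging supply gives qs = 5p - 113. Equilibrium: 85 - p = 5p - 113, so 198 = 6p and p* = 33, q* = 52.
Since 45 > 33, the floor is binding.
At p = 45: qd = 85 - 45 = 40 and qs = 5·45 - 113 = 112.
Surplus = qs - qd = 72.
Government expenditure = surplus × support price = 72 × 45 = 3240.

3240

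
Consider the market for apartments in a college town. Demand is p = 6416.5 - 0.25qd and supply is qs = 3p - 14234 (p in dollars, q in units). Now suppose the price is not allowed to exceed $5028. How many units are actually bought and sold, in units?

850

Rearranging demand gives qd = 25666 - 4p. In a free market, 25666 - 4p = 3p - 14234 gives the equilibrium p* = 5700, q* = 2866.
The ceiling of 5028 is below the equilibrium price 5700, so it binds.
At p = 5028: qd = 25666 - 4·5028 = 5554 and qs = 3·5028 - 14234 = 850.
The quantity actually transacted is the short side, supply: 850.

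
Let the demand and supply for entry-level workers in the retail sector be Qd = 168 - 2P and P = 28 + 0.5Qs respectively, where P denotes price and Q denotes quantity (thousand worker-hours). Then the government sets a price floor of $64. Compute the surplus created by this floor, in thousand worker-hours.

32

Rearranging supply gives Qs = 2P - 56. Without the control the market clears where 168 - 2P = 2P - 56, i.e. P* = 56 and Q* = 56.
Because the floor (64) lies above the market-clearing price, it is binding.
At P = 64: Qd = 168 - 2·64 = 40 and Qs = 2·64 - 56 = 72.
Surplus = Qs - Qd = 72 - 40 = 32.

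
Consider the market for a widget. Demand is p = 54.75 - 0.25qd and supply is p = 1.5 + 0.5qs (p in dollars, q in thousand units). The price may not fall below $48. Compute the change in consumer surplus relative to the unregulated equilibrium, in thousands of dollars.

Rearranging demand gives qd = 219 - 4p; rearranging supply gives qs = 2p - 3. Without the control the market clears where 219 - 4p = 2p - 3, i.e. p* = 37 and q* = 71.
The floor of 48 is above the equilibrium price 37, so it binds.
At p = 48: qd = 219 - 4·48 = 27 and qs = 2·48 - 3 = 93.
Consumer surplus without the control is ½ · (54.75 - 37) · 71 = 630.125.
With the floor, consumers buy 27 units at 48, so CS = ½ · (54.75 - 48) · 27 = 91.125.
Change in consumer surplus = 91.125 - 630.125 = -539.

-539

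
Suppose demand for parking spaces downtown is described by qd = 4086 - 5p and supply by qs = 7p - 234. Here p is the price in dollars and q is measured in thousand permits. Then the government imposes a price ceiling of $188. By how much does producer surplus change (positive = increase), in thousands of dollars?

-289648

Without the control the market clears where 4086 - 5p = 7p - 234, i.e. p* = 360 and q* = 2286.
Since 188 < 360, the ceiling is binding.
At p = 188: qd = 4086 - 5·188 = 3146 and qs = 7·188 - 234 = 1082.
Producer surplus without the control is ½ · (360 - 234/7) · 2286 = 2612898/7.
With the ceiling, producers sell 1082 units at 188, so PS = ½ · (188 - 234/7) · 1082 = 585362/7.
Change in producer surplus = 585362/7 - 2612898/7 = -289648.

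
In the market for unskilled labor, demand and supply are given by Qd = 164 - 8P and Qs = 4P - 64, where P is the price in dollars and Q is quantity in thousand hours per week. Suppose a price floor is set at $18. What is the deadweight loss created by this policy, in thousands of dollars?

Setting quantity demanded equal to quantity supplied, 164 - 8P = 4P - 64, gives P* = 19 and Q* = 12.
Since 18 is below P* = 19, the floor does not bind and the free-market outcome prevails.
Since the control does not bind, no trades are prevented and deadweight loss is zero.

0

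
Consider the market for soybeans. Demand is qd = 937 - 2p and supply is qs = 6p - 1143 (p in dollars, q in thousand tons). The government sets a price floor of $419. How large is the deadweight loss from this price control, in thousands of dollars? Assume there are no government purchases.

Without the control the market clears where 937 - 2p = 6p - 1143, i.e. p* = 260 and q* = 417.
The floor of 419 is above the equilibrium price 260, so it binds.
At p = 419: qd = 937 - 2·419 = 99 and qs = 6·419 - 1143 = 1371.
Quantity traded falls to 99. At q = 99 the demand price is (937 - 99)/2 = 419 and the supply price is (1143 + 99)/6 = 207.
Deadweight loss = ½ · (419 - 207) · (417 - 99) = ½ · 212 · 318 = 33708.

33708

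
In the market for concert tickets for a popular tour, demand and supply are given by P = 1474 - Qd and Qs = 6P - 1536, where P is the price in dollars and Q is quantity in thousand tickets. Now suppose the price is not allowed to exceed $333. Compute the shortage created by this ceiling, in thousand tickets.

Rearranging demand gives Qd = 1474 - P. Equilibrium: 1474 - P = 6P - 1536, so 3010 = 7P and P* = 430, Q* = 1044.
The ceiling of 333 is below the equilibrium price 430, so it binds.
At P = 333: Qd = 1474 - 333 = 1141 and Qs = 6·333 - 1536 = 462.
Shortage = Qd - Qs = 1141 - 462 = 679.

679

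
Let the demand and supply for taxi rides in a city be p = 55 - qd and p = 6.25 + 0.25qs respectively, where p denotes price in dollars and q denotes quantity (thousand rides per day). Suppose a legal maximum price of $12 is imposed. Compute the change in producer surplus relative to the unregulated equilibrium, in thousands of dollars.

Rearranging demand gives qd = 55 - p; rearranging supply gives qs = 4p - 25. In a free market, 55 - p = 4p - 25 gives the equilibrium p* = 16, q* = 39.
Because the ceiling (12) lies below the market-clearing price, it is binding.
At p = 12: qd = 55 - 12 = 43 and qs = 4·12 - 25 = 23.
Producer surplus without the control is ½ · (16 - 6.25) · 39 = 190.125.
With the ceiling, producers sell 23 units at 12, so PS = ½ · (12 - 6.25) · 23 = 66.125.
Change in producer surplus = 66.125 - 190.125 = -124.

-124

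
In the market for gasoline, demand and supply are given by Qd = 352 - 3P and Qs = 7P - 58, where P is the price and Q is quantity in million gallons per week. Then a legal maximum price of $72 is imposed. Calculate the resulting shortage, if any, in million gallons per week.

Without the control the market clears where 352 - 3P = 7P - 58, i.e. P* = 41 and Q* = 229.
The ceiling of 72 is above the equilibrium price 41, so it is not binding; the market clears at P* = 41, Q* = 229.
Since the control does not bind, there is no shortage.

0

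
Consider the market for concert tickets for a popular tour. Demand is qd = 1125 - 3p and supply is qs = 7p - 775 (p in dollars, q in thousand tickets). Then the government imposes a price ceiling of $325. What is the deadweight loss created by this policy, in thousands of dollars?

0

Setting quantity demanded equal to quantity supplied, 1125 - 3p = 7p - 775, gives p* = 190 and q* = 555.
Since 325 is above p* = 190, the ceiling does not bind and the free-market outcome prevails.
Since the control does not bind, no trades are prevented and deadweight loss is zero.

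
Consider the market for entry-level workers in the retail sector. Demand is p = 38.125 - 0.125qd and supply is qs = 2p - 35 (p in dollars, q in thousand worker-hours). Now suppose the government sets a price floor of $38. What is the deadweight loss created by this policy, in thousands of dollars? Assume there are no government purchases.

Rearranging demand gives qd = 305 - 8p. Equilibrium: 305 - 8p = 2p - 35, so 340 = 10p and p* = 34, q* = 33.
Since 38 > 34, the floor is binding.
At p = 38: qd = 305 - 8·38 = 1 and qs = 2·38 - 35 = 41.
Quantity traded falls to 1. At q = 1 the demand price is (305 - 1)/8 = 38 and the supply price is (35 + 1)/2 = 18.
Deadweight loss = ½ · (38 - 18) · (33 - 1) = ½ · 20 · 32 = 320.

320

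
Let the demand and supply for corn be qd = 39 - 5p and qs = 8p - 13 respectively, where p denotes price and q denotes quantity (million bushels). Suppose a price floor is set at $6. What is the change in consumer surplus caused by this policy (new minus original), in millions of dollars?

-28

In a free market, 39 - 5p = 8p - 13 gives the equilibrium p* = 4, q* = 19.
Because the floor (6) lies above the market-clearing price, it is binding.
At p = 6: qd = 39 - 5·6 = 9 and qs = 8·6 - 13 = 35.
Consumer surplus without the control is ½ · (7.8 - 4) · 19 = 36.1.
With the floor, consumers buy 9 units at 6, so CS = ½ · (7.8 - 6) · 9 = 8.1.
Change in consumer surplus = 8.1 - 36.1 = -28.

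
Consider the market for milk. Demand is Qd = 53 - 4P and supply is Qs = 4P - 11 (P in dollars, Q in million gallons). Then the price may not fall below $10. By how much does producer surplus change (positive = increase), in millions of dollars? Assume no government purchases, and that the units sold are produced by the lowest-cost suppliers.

In a free market, 53 - 4P = 4P - 11 gives the equilibrium P* = 8, Q* = 21.
Since 10 > 8, the floor is binding.
At P = 10: Qd = 53 - 4·10 = 13 and Qs = 4·10 - 11 = 29.
Producer surplus without the control is ½ · (8 - 2.75) · 21 = 55.125.
With the floor, 13 units are sold at 10. The supply price at Q = 13 is 6, so PS = ½ · [(10 - 2.75) + (10 - 6)] · 13 = 73.125.
Change in producer surplus = 73.125 - 55.125 = 18.

18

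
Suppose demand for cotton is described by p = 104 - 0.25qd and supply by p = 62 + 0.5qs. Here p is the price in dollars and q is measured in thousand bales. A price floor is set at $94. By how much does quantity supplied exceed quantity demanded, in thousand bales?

24

Rearranging demand gives qd = 416 - 4p; rearranging supply gives qs = 2p - 124. Equilibrium: 416 - 4p = 2p - 124, so 540 = 6p and p* = 90, q* = 56.
Because the floor (94) lies above the market-clearing price, it is binding.
At p = 94: qd = 416 - 4·94 = 40 and qs = 2·94 - 124 = 64.
Surplus = qs - qd = 64 - 40 = 24.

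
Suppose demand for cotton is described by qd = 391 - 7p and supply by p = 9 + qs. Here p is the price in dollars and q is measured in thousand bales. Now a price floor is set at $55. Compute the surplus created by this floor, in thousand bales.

40

Rearranging supply gives qs = p - 9. Without the control the market clears where 391 - 7p = p - 9, i.e. p* = 50 and q* = 41.
Since 55 > 50, the floor is binding.
At p = 55: qd = 391 - 7·55 = 6 and qs = 55 - 9 = 46.
Surplus = qs - qd = 46 - 6 = 40.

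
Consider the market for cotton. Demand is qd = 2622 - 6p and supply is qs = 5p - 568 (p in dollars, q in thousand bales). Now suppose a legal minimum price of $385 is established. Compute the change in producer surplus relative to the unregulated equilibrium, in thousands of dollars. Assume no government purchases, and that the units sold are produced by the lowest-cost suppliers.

-2850

Without the control the market clears where 2622 - 6p = 5p - 568, i.e. p* = 290 and q* = 882.
Because the floor (385) lies above the market-clearing price, it is binding.
At p = 385: qd = 2622 - 6·385 = 312 and qs = 5·385 - 568 = 1357.
Producer surplus without the control is ½ · (290 - 113.6) · 882 = 77792.4.
With the floor, 312 units are sold at 385. The supply price at q = 312 is 176, so PS = ½ · [(385 - 113.6) + (385 - 176)] · 312 = 74942.4.
Change in producer surplus = 74942.4 - 77792.4 = -2850.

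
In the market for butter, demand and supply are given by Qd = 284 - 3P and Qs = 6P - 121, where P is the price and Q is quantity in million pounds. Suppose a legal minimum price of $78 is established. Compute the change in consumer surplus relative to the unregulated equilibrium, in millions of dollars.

-3283.5

Setting quantity demanded equal to quantity supplied, 284 - 3P = 6P - 121, gives P* = 45 and Q* = 149.
Because the floor (78) lies above the market-clearing price, it is binding.
At P = 78: Qd = 284 - 3·78 = 50 and Qs = 6·78 - 121 = 347.
Consumer surplus without the control is ½ · (284/3 - 45) · 149 = 22201/6.
With the floor, consumers buy 50 units at 78, so CS = ½ · (284/3 - 78) · 50 = 1250/3.
Change in consumer surplus = 1250/3 - 22201/6 = -3283.5.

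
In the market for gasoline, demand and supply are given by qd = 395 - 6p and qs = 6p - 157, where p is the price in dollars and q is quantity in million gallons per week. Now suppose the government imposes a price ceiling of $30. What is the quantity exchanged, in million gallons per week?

23

In a free market, 395 - 6p = 6p - 157 gives the equilibrium p* = 46, q* = 119.
Because the ceiling (30) lies below the market-clearing price, it is binding.
At p = 30: qd = 395 - 6·30 = 215 and qs = 6·30 - 157 = 23.
The quantity actually transacted is the short side, supply: 23.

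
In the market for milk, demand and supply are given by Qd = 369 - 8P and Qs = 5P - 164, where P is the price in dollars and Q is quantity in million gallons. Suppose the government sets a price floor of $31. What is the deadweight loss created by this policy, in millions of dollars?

Equilibrium: 369 - 8P = 5P - 164, so 533 = 13P and P* = 41, Q* = 41.
The floor of 31 is below the equilibrium price 41, so it is not binding; the market clears at P* = 41, Q* = 41.
Since the control does not bind, no trades are prevented and deadweight loss is zero.

0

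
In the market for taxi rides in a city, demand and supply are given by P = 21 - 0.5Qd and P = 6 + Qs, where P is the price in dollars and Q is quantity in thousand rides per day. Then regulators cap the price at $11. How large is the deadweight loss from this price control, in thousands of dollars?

18.75

Rearranging demand gives Qd = 42 - 2P; rearranging supply gives Qs = P - 6. Without the control the market clears where 42 - 2P = P - 6, i.e. P* = 16 and Q* = 10.
Since 11 < 16, the ceiling is binding.
At P = 11: Qd = 42 - 2·11 = 20 and Qs = 11 - 6 = 5.
Quantity traded falls to 5. At Q = 5 the demand price is (42 - 5)/2 = 18.5 and the supply price is 6 + 5 = 11.
Deadweight loss = ½ · (18.5 - 11) · (10 - 5) = ½ · 7.5 · 5 = 18.75.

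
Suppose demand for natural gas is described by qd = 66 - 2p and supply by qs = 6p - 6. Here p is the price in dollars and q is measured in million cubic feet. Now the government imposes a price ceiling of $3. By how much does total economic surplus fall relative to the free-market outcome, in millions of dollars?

In a free market, 66 - 2p = 6p - 6 gives the equilibrium p* = 9, q* = 48.
Because the ceiling (3) lies below the market-clearing price, it is binding.
At p = 3: qd = 66 - 2·3 = 60 and qs = 6·3 - 6 = 12.
Quantity traded falls to 12. At q = 12 the demand price is (66 - 12)/2 = 27 and the supply price is (6 + 12)/6 = 3.
Deadweight loss = ½ · (27 - 3) · (48 - 12) = ½ · 24 · 36 = 432.

432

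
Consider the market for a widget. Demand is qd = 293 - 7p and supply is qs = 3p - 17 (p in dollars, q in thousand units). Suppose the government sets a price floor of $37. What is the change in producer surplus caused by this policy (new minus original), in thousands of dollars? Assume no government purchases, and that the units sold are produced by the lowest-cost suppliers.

-90

In a free market, 293 - 7p = 3p - 17 gives the equilibrium p* = 31, q* = 76.
The floor of 37 is above the equilibrium price 31, so it binds.
At p = 37: qd = 293 - 7·37 = 34 and qs = 3·37 - 17 = 94.
Producer surplus without the control is ½ · (31 - 17/3) · 76 = 2888/3.
With the floor, 34 units are sold at 37. The supply price at q = 34 is 17, so PS = ½ · [(37 - 17/3) + (37 - 17)] · 34 = 2618/3.
Change in producer surplus = 2618/3 - 2888/3 = -90.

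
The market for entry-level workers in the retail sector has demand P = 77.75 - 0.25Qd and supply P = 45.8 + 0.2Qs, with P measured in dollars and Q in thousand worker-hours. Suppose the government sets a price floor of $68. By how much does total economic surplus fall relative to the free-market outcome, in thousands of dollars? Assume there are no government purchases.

230.4

Rearranging demand gives Qd = 311 - 4P; rearranging supply gives Qs = 5P - 229. In a free market, 311 - 4P = 5P - 229 gives the equilibrium P* = 60, Q* = 71.
Because the floor (68) lies above the market-clearing price, it is binding.
At P = 68: Qd = 311 - 4·68 = 39 and Qs = 5·68 - 229 = 111.
Quantity traded falls to 39. At Q = 39 the demand price is (311 - 39)/4 = 68 and the supply price is (229 + 39)/5 = 53.6.
Deadweight loss = ½ · (68 - 53.6) · (71 - 39) = ½ · 14.4 · 32 = 230.4.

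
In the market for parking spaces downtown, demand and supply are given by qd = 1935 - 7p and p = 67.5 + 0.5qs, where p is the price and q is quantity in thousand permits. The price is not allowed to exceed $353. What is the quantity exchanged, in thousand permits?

325

Rearranging supply gives qs = 2p - 135. Equilibrium: 1935 - 7p = 2p - 135, so 2070 = 9p and p* = 230, q* = 325.
Since 353 is above p* = 230, the ceiling does not bind and the free-market outcome prevails.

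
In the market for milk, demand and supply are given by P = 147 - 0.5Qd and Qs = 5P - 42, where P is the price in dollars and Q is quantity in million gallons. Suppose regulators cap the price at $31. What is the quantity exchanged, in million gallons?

Rearranging demand gives Qd = 294 - 2P. Setting quantity demanded equal to quantity supplied, 294 - 2P = 5P - 42, gives P* = 48 and Q* = 198.
The ceiling of 31 is below the equilibrium price 48, so it binds.
At P = 31: Qd = 294 - 2·31 = 232 and Qs = 5·31 - 42 = 113.
The quantity actually transacted is the short side, supply: 113.

113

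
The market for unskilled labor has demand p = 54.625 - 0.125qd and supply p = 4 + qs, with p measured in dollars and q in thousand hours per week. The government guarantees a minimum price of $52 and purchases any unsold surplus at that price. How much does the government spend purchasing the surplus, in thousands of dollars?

1404

Rearranging demand gives qd = 437 - 8p; rearranging supply gives qs = p - 4. Equilibrium: 437 - 8p = p - 4, so 441 = 9p and p* = 49, q* = 45.
Since 52 > 49, the floor is binding.
At p = 52: qd = 437 - 8·52 = 21 and qs = 52 - 4 = 48.
Surplus = qs - qd = 27.
Government expenditure = surplus × support price = 27 × 52 = 1404.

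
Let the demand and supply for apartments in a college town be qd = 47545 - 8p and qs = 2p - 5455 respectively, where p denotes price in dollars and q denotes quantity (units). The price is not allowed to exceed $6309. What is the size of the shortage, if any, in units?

In a free market, 47545 - 8p = 2p - 5455 gives the equilibrium p* = 5300, q* = 5145.
Since 6309 is above p* = 5300, the ceiling does not bind and the free-market outcome prevails.
Since the control does not bind, there is no shortage.

0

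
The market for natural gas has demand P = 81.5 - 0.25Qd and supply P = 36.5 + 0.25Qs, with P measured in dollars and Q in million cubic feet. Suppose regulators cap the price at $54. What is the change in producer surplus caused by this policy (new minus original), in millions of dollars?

-400

Rearranging demand gives Qd = 326 - 4P; rearranging supply gives Qs = 4P - 146. Without the control the market clears where 326 - 4P = 4P - 146, i.e. P* = 59 and Q* = 90.
Since 54 < 59, the ceiling is binding.
At P = 54: Qd = 326 - 4·54 = 110 and Qs = 4·54 - 146 = 70.
Producer surplus without the control is ½ · (59 - 36.5) · 90 = 1012.5.
With the ceiling, producers sell 70 units at 54, so PS = ½ · (54 - 36.5) · 70 = 612.5.
Change in producer surplus = 612.5 - 1012.5 = -400.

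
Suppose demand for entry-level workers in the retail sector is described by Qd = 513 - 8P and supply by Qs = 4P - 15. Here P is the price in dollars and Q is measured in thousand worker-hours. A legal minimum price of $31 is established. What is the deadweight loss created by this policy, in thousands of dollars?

In a free market, 513 - 8P = 4P - 15 gives the equilibrium P* = 44, Q* = 161.
The floor of 31 is below the equilibrium price 44, so it is not binding; the market clears at P* = 44, Q* = 161.
Since the control does not bind, no trades are prevented and deadweight loss is zero.

0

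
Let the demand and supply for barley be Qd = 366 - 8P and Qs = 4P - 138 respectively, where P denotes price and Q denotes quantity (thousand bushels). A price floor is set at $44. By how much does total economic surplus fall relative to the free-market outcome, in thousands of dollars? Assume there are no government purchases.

48

Without the control the market clears where 366 - 8P = 4P - 138, i.e. P* = 42 and Q* = 30.
Since 44 > 42, the floor is binding.
At P = 44: Qd = 366 - 8·44 = 14 and Qs = 4·44 - 138 = 38.
Quantity traded falls to 14. At Q = 14 the demand price is (366 - 14)/8 = 44 and the supply price is (138 + 14)/4 = 38.
Deadweight loss = ½ · (44 - 38) · (30 - 14) = ½ · 6 · 16 = 48.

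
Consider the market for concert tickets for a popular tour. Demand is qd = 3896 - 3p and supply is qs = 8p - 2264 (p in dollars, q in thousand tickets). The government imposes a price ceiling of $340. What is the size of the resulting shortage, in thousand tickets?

Setting quantity demanded equal to quantity supplied, 3896 - 3p = 8p - 2264, gives p* = 560 and q* = 2216.
The ceiling of 340 is below the equilibrium price 560, so it binds.
At p = 340: qd = 3896 - 3·340 = 2876 and qs = 8·340 - 2264 = 456.
Shortage = qd - qs = 2876 - 456 = 2420.

2420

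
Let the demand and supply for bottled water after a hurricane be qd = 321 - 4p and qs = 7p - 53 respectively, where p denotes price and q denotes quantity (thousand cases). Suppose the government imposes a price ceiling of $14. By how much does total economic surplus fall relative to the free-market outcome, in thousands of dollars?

Setting quantity demanded equal to quantity supplied, 321 - 4p = 7p - 53, gives p* = 34 and q* = 185.
Because the ceiling (14) lies below the market-clearing price, it is binding.
At p = 14: qd = 321 - 4·14 = 265 and qs = 7·14 - 53 = 45.
Quantity traded falls to 45. At q = 45 the demand price is (321 - 45)/4 = 69 and the supply price is (53 + 45)/7 = 14.
Deadweight loss = ½ · (69 - 14) · (185 - 45) = ½ · 55 · 140 = 3850.

3850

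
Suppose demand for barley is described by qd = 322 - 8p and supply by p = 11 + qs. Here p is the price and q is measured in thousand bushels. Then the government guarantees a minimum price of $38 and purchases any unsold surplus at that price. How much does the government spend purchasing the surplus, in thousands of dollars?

342

Rearranging supply gives qs = p - 11. Equilibrium: 322 - 8p = p - 11, so 333 = 9p and p* = 37, q* = 26.
Since 38 > 37, the floor is binding.
At p = 38: qd = 322 - 8·38 = 18 and qs = 38 - 11 = 27.
Surplus = qs - qd = 9.
Government expenditure = surplus × support price = 9 × 38 = 342.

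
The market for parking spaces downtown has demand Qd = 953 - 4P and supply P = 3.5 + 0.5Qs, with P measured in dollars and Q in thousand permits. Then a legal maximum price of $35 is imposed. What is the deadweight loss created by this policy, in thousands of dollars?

23437.5

Rearranging supply gives Qs = 2P - 7. Setting quantity demanded equal to quantity supplied, 953 - 4P = 2P - 7, gives P* = 160 and Q* = 313.
Since 35 < 160, the ceiling is binding.
At P = 35: Qd = 953 - 4·35 = 813 and Qs = 2·35 - 7 = 63.
Quantity traded falls to 63. At Q = 63 the demand price is (953 - 63)/4 = 222.5 and the supply price is (7 + 63)/2 = 35.
Deadweight loss = ½ · (222.5 - 35) · (313 - 63) = ½ · 187.5 · 250 = 23437.5.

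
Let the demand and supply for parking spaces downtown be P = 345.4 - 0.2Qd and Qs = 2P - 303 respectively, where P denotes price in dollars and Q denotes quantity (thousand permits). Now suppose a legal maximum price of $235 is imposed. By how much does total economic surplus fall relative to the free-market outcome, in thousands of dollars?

Rearranging demand gives Qd = 1727 - 5P. In a free market, 1727 - 5P = 2P - 303 gives the equilibrium P* = 290, Q* = 277.
The ceiling of 235 is below the equilibrium price 290, so it binds.
At P = 235: Qd = 1727 - 5·235 = 552 and Qs = 2·235 - 303 = 167.
Quantity traded falls to 167. At Q = 167 the demand price is (1727 - 167)/5 = 312 and the supply price is (303 + 167)/2 = 235.
Deadweight loss = ½ · (312 - 235) · (277 - 167) = ½ · 77 · 110 = 4235.

4235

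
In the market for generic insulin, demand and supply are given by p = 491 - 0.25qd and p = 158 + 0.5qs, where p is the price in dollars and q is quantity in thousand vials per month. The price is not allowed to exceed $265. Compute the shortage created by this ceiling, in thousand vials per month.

690

Rearranging demand gives qd = 1964 - 4p; rearranging supply gives qs = 2p - 316. Setting quantity demanded equal to quantity supplied, 1964 - 4p = 2p - 316, gives p* = 380 and q* = 444.
Because the ceiling (265) lies below the market-clearing price, it is binding.
At p = 265: qd = 1964 - 4·265 = 904 and qs = 2·265 - 316 = 214.
Shortage = qd - qs = 904 - 214 = 690.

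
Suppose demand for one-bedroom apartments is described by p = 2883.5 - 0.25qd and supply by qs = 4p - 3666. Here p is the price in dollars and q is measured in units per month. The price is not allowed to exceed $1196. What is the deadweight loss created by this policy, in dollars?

Rearranging demand gives qd = 11534 - 4p. Without the control the market clears where 11534 - 4p = 4p - 3666, i.e. p* = 1900 and q* = 3934.
Because the ceiling (1196) lies below the market-clearing price, it is binding.
At p = 1196: qd = 11534 - 4·1196 = 6750 and qs = 4·1196 - 3666 = 1118.
Quantity traded falls to 1118. At q = 1118 the demand price is (11534 - 1118)/4 = 2604 and the supply price is (3666 + 1118)/4 = 1196.
Deadweight loss = ½ · (2604 - 1196) · (3934 - 1118) = ½ · 1408 · 2816 = 1982464.

1982464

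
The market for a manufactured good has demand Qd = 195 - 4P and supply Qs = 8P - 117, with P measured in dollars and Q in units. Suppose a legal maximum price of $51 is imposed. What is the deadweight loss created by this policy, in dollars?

In a free market, 195 - 4P = 8P - 117 gives the equilibrium P* = 26, Q* = 91.
The ceiling of 51 is above the equilibrium price 26, so it is not binding; the market clears at P* = 26, Q* = 91.
Since the control does not bind, no trades are prevented and deadweight loss is zero.

0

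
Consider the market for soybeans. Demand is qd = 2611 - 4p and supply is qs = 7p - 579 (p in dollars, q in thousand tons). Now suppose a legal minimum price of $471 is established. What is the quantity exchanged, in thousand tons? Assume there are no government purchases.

Equilibrium: 2611 - 4p = 7p - 579, so 3190 = 11p and p* = 290, q* = 1451.
Since 471 > 290, the floor is binding.
At p = 471: qd = 2611 - 4·471 = 727 and qs = 7·471 - 579 = 2718.
The quantity actually transacted is the short side, demand: 727.

727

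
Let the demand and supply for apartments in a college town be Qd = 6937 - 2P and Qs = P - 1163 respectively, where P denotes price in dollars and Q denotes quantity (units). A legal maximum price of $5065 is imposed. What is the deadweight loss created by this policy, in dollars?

0

Setting quantity demanded equal to quantity supplied, 6937 - 2P = P - 1163, gives P* = 2700 and Q* = 1537.
The ceiling of 5065 is above the equilibrium price 2700, so it is not binding; the market clears at P* = 2700, Q* = 1537.
Since the control does not bind, no trades are prevented and deadweight loss is zero.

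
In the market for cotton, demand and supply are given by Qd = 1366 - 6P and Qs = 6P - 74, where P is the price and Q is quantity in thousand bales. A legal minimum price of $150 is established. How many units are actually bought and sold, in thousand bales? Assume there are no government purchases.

Without the control the market clears where 1366 - 6P = 6P - 74, i.e. P* = 120 and Q* = 646.
The floor of 150 is above the equilibrium price 120, so it binds.
At P = 150: Qd = 1366 - 6·150 = 466 and Qs = 6·150 - 74 = 826.
The quantity actually transacted is the short side, demand: 466.

466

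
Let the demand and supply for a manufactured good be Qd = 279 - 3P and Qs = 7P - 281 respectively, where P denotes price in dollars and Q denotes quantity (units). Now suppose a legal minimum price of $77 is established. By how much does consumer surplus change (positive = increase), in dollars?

In a free market, 279 - 3P = 7P - 281 gives the equilibrium P* = 56, Q* = 111.
Because the floor (77) lies above the market-clearing price, it is binding.
At P = 77: Qd = 279 - 3·77 = 48 and Qs = 7·77 - 281 = 258.
Consumer surplus without the control is ½ · (93 - 56) · 111 = 2053.5.
With the floor, consumers buy 48 units at 77, so CS = ½ · (93 - 77) · 48 = 384.
Change in consumer surplus = 384 - 2053.5 = -1669.5.

-1669.5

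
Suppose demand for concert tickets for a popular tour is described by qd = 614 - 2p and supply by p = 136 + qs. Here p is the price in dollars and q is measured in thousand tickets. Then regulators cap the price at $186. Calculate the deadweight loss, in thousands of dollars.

Rearranging supply gives qs = p - 136. Without the control the market clears where 614 - 2p = p - 136, i.e. p* = 250 and q* = 114.
Because the ceiling (186) lies below the market-clearing price, it is binding.
At p = 186: qd = 614 - 2·186 = 242 and qs = 186 - 136 = 50.
Quantity traded falls to 50. At q = 50 the demand price is (614 - 50)/2 = 282 and the supply price is 136 + 50 = 186.
Deadweight loss = ½ · (282 - 186) · (114 - 50) = ½ · 96 · 64 = 3072.

3072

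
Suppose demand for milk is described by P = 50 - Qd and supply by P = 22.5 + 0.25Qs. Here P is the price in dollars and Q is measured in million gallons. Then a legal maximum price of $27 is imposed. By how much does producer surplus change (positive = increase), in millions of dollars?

-20

Rearranging demand gives Qd = 50 - P; rearranging supply gives Qs = 4P - 90. In a free market, 50 - P = 4P - 90 gives the equilibrium P* = 28, Q* = 22.
Since 27 < 28, the ceiling is binding.
At P = 27: Qd = 50 - 27 = 23 and Qs = 4·27 - 90 = 18.
Producer surplus without the control is ½ · (28 - 22.5) · 22 = 60.5.
With the ceiling, producers sell 18 units at 27, so PS = ½ · (27 - 22.5) · 18 = 40.5.
Change in producer surplus = 40.5 - 60.5 = -20.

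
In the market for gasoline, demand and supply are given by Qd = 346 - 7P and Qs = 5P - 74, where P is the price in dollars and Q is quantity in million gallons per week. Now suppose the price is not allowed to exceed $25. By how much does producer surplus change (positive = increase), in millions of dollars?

-760

Setting quantity demanded equal to quantity supplied, 346 - 7P = 5P - 74, gives P* = 35 and Q* = 101.
Since 25 < 35, the ceiling is binding.
At P = 25: Qd = 346 - 7·25 = 171 and Qs = 5·25 - 74 = 51.
Producer surplus without the control is ½ · (35 - 14.8) · 101 = 1020.1.
With the ceiling, producers sell 51 units at 25, so PS = ½ · (25 - 14.8) · 51 = 260.1.
Change in producer surplus = 260.1 - 1020.1 = -760.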